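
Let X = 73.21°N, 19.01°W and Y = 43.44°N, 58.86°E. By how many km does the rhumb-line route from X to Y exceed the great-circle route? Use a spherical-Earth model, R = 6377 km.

Great circle: cos σ = sin φ₁ sin φ₂ + cos φ₁ cos φ₂ cos Δλ,  σ = 0.7921 rad → d_gc = 5051.2 km
Rhumb line: Δψ = -1.0700, q = Δφ/Δψ = 0.4856, d_rh = R√(Δφ²+q²Δλ²) = 5356.3 km
Excess = 5356.3 − 5051.2 = 305.1 ≈ 305 km

305 km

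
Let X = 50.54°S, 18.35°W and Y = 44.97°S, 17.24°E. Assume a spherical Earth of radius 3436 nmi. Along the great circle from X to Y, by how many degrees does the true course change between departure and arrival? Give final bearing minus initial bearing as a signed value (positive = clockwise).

-26.8°

At departure: θ₁ = atan2(sin Δλ cos φ₂, cos φ₁ sin φ₂ − sin φ₁ cos φ₂ cos Δλ) = 90.69°
At arrival: θ₂ = atan2(sin Δλ cos φ₁, −cos φ₂ sin φ₁ + sin φ₂ cos φ₁ cos Δλ) = 63.93°
Δθ = θ₂ − θ₁ = -26.8°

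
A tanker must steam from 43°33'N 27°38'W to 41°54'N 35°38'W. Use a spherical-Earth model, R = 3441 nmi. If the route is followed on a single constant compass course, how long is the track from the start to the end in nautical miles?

367 nmi

Δψ = ln[tan(π/4+φ₂/2)/tan(π/4+φ₁/2)] = -0.0392;  Δφ = -0.0288 rad,  Δλ = -0.1396 rad
q = Δφ/Δψ = 0.7345
d = R·√(Δφ² + q²Δλ²) = 3441·0.10653 = 367 nmi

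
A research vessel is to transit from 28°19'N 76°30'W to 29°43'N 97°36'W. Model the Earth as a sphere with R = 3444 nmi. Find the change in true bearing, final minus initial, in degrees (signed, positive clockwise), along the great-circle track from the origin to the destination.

At departure: θ₁ = atan2(sin Δλ cos φ₂, cos φ₁ sin φ₂ − sin φ₁ cos φ₂ cos Δλ) = 279.45°
At arrival: θ₂ = atan2(sin Δλ cos φ₁, −cos φ₂ sin φ₁ + sin φ₂ cos φ₁ cos Δλ) = 269.13°
Δθ = θ₂ − θ₁ = -10.3°

-10.3°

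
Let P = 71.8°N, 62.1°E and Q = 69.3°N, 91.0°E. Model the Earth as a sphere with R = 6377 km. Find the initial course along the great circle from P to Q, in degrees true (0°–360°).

90.6°

θ = atan2( sin Δλ·cos φ₂ ,  cos φ₁ sin φ₂ − sin φ₁ cos φ₂ cos Δλ )
  = atan2(+0.1708, -0.0018) = 90.60°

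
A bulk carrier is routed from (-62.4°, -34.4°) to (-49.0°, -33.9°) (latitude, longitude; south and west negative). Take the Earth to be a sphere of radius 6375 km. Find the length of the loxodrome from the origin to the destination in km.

1491 km

Rhumb course C = atan2(Δλ, Δψ) with Δψ = ln[tan(π/4+φ₂/2)/tan(π/4+φ₁/2)] = +0.4201, Δλ = +0.0087 → C = 1.19°
d = R·|Δφ| / |cos C| = 6375·0.23387 / 0.99978 = 1491 km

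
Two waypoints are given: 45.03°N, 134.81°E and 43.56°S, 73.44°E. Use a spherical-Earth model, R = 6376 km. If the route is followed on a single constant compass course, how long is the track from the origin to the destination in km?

11598 km

Rhumb course C = atan2(Δλ, Δψ) with Δψ = ln[tan(π/4+φ₂/2)/tan(π/4+φ₁/2)] = -1.7284, Δλ = -1.0711 → C = 211.79°
d = R·|Δφ| / |cos C| = 6376·1.54619 / 0.85001 = 11598 km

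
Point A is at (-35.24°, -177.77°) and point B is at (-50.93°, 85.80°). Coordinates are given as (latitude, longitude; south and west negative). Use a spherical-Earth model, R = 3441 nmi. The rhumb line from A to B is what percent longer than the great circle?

Great circle: σ = 1.1698 rad → d_gc = Rσ = 4025.3 nmi
Rhumb: Δφ = -0.2738, Δλ = -1.6830, Δψ = -0.3782, q = Δφ/Δψ = 0.7240 → d_rh = R√(Δφ²+q²Δλ²) = 4297.6 nmi
Excess = (4297.6 − 4025.3) / 4025.3 = 272.3 / 4025.3 = 6.76% ≈ 6.8%

6.8%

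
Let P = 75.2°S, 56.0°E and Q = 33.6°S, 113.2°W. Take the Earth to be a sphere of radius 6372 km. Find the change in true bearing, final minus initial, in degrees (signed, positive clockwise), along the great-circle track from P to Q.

At departure: θ₁ = atan2(sin Δλ cos φ₂, cos φ₁ sin φ₂ − sin φ₁ cos φ₂ cos Δλ) = 189.50°
At arrival: θ₂ = atan2(sin Δλ cos φ₁, −cos φ₂ sin φ₁ + sin φ₂ cos φ₁ cos Δλ) = 357.10°
Δθ = θ₂ − θ₁ = +167.6°

+167.6°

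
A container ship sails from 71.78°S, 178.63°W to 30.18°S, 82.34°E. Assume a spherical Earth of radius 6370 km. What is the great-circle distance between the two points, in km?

7139 km

cos σ = sin φ₁ sin φ₂ + cos φ₁ cos φ₂ cos Δλ
      = sin(-71.78°)sin(-30.18°) + cos(-71.78°)cos(-30.18°)cos(-99.03°) = 0.4351
σ = 64.209° → d = Rσ = 6370·1.12066 = 7139 km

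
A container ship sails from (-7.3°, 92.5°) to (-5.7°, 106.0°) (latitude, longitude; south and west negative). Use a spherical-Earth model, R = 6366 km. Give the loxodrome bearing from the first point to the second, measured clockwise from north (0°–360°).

83.2°

Δψ = ln[tan(π/4+φ₂/2)/tan(π/4+φ₁/2)] = +0.0281
Δλ = +0.2356 rad (taken the short way round)
course = atan2(Δλ, Δψ) = 83.20°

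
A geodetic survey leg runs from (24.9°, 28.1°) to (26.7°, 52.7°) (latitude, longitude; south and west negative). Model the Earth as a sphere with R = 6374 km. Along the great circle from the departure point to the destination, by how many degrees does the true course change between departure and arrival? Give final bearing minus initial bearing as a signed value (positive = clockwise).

+10.8°

At departure: θ₁ = atan2(sin Δλ cos φ₂, cos φ₁ sin φ₂ − sin φ₁ cos φ₂ cos Δλ) = 80.00°
At arrival: θ₂ = atan2(sin Δλ cos φ₁, −cos φ₂ sin φ₁ + sin φ₂ cos φ₁ cos Δλ) = 90.85°
Δθ = θ₂ − θ₁ = +10.8°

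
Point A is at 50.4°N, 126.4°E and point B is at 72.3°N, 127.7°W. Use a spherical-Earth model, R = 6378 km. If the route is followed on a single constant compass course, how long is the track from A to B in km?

Δψ = ln[tan(π/4+φ₂/2)/tan(π/4+φ₁/2)] = +0.8382;  Δφ = +0.3822 rad,  Δλ = +1.8483 rad
q = Δφ/Δψ = 0.4560
d = R·√(Δφ² + q²Δλ²) = 6378·0.92544 = 5902 km

5902 km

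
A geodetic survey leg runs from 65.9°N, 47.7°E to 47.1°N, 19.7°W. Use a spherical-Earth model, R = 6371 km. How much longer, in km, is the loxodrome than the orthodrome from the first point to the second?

188 km

Great circle: cos σ = sin φ₁ sin φ₂ + cos φ₁ cos φ₂ cos Δλ,  σ = 0.6833 rad → d_gc = 4353.15 km
Rhumb line: Δψ = -0.6101, q = Δφ/Δψ = 0.5378, d_rh = R√(Δφ²+q²Δλ²) = 4540.71 km
Excess = 4540.71 − 4353.15 = 187.56 ≈ 188 km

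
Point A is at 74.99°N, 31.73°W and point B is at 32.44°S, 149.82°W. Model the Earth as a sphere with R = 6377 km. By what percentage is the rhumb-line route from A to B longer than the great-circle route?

Great circle: σ = 2.2409 rad → d_gc = Rσ = 14289.9 km
Rhumb: Δφ = -1.8750, Δλ = -2.0611, Δψ = -2.6260, q = Δφ/Δψ = 0.7140 → d_rh = R√(Δφ²+q²Δλ²) = 15199.9 km
Excess = (15199.9 − 14289.9) / 14289.9 = 910.0 / 14289.9 = 6.37% ≈ 6.4%

6.4%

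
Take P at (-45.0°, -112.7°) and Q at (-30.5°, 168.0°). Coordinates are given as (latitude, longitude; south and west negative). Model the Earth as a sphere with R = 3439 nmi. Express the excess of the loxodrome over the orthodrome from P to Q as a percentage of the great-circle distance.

3.5%

Great circle: σ = 1.0792 rad → d_gc = Rσ = 3711.5 nmi
Rhumb: Δφ = +0.2531, Δλ = -1.3840, Δψ = +0.3220, q = Δφ/Δψ = 0.7860 → d_rh = R√(Δφ²+q²Δλ²) = 3841.2 nmi
Excess = (3841.2 − 3711.5) / 3711.5 = 129.7 / 3711.5 = 3.49% ≈ 3.5%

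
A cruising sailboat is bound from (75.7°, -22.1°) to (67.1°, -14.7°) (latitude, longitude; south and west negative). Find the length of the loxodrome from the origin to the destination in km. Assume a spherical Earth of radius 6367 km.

Rhumb course C = atan2(Δλ, Δψ) with Δψ = ln[tan(π/4+φ₂/2)/tan(π/4+φ₁/2)] = -0.4791, Δλ = +0.1292 → C = 164.91°
d = R·|Δφ| / |cos C| = 6367·0.15010 / 0.96553 = 990 km

990 km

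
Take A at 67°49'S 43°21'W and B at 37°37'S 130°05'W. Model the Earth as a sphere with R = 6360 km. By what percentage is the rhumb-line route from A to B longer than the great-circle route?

Great circle: σ = 0.9493 rad → d_gc = Rσ = 6037.7 km
Rhumb: Δφ = +0.5271, Δλ = -1.5138, Δψ = +0.9199, q = Δφ/Δψ = 0.5730 → d_rh = R√(Δφ²+q²Δλ²) = 6455.2 km
Excess = (6455.2 − 6037.7) / 6037.7 = 417.5 / 6037.7 = 6.91% ≈ 6.9%

6.9%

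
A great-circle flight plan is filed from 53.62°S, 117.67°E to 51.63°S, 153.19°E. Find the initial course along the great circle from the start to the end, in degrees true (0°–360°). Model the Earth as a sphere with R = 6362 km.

99.2°

θ = atan2( sin Δλ·cos φ₂ ,  cos φ₁ sin φ₂ − sin φ₁ cos φ₂ cos Δλ )
  = atan2(+0.3606, -0.0583) = 99.18°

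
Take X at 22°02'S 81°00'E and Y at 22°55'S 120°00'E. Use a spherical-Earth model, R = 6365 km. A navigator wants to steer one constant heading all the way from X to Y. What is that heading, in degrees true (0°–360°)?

91.4°

Meridional parts: M(φ₁)=-0.3944, M(φ₂)=-0.4111 → ΔM = -0.0167;  Δλ = +0.6807 rad
tan C = Δλ / ΔM = -40.7970 → C = 91.40°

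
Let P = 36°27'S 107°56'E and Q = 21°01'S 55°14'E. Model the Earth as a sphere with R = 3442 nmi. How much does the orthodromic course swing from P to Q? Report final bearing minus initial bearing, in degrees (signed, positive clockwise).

At departure: θ₁ = atan2(sin Δλ cos φ₂, cos φ₁ sin φ₂ − sin φ₁ cos φ₂ cos Δλ) = 273.67°
At arrival: θ₂ = atan2(sin Δλ cos φ₁, −cos φ₂ sin φ₁ + sin φ₂ cos φ₁ cos Δλ) = 300.69°
Δθ = θ₂ − θ₁ = +27.0°

+27.0°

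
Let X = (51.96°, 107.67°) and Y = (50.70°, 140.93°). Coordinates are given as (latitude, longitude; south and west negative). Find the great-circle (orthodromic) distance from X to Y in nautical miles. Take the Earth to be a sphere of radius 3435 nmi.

1237 nmi

cos σ = sin φ₁ sin φ₂ + cos φ₁ cos φ₂ cos Δλ
      = sin(51.96°)sin(50.70°) + cos(51.96°)cos(50.70°)cos(33.26°) = 0.9358
σ = 20.638° → d = Rσ = 3435·0.36021 = 1237 nmi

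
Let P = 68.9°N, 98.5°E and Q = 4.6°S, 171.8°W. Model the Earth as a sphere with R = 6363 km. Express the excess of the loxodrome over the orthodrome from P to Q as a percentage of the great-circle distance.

4.4%

Great circle: σ = 1.6438 rad → d_gc = Rσ = 10459.5 km
Rhumb: Δφ = -1.2828, Δλ = +1.5656, Δψ = -1.7611, q = Δφ/Δψ = 0.7284 → d_rh = R√(Δφ²+q²Δλ²) = 10921.6 km
Excess = (10921.6 − 10459.5) / 10459.5 = 462.1 / 10459.5 = 4.42% ≈ 4.4%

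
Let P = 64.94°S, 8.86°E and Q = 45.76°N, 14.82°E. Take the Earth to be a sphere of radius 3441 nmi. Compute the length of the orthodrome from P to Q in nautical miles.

Haversine: a = sin²(Δφ/2)+cos φ₁ cos φ₂ sin²(Δλ/2) = 0.67754;  σ = 2·atan2(√a,√(1−a))
σ = 110.798° → d = Rσ = 3441·1.93379 = 6654 nmi

6654 nmi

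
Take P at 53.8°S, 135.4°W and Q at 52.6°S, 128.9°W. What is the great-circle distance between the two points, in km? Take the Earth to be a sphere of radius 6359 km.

452 km

Haversine: a = sin²(Δφ/2)+cos φ₁ cos φ₂ sin²(Δλ/2) = 0.00126;  σ = 2·atan2(√a,√(1−a))
σ = 4.073° → d = Rσ = 6359·0.07108 = 452 km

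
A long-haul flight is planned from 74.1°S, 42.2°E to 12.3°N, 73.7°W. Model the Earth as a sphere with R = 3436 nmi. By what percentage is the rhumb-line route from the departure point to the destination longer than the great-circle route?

Great circle: σ = 1.8984 rad → d_gc = Rσ = 6523.0 nmi
Rhumb: Δφ = +1.5080, Δλ = -2.0228, Δψ = +2.1850, q = Δφ/Δψ = 0.6902 → d_rh = R√(Δφ²+q²Δλ²) = 7061.0 nmi
Excess = (7061.0 − 6523.0) / 6523.0 = 538.0 / 6523.0 = 8.248% ≈ 8.2%

8.2%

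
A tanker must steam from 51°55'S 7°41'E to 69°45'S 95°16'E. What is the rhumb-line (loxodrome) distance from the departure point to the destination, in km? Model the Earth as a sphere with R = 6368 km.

Rhumb course C = atan2(Δλ, Δψ) with Δψ = ln[tan(π/4+φ₂/2)/tan(π/4+φ₁/2)] = -0.6589, Δλ = +1.5286 → C = 113.32°
d = R·|Δφ| / |cos C| = 6368·0.31125 / 0.39585 = 5007 km

5007 km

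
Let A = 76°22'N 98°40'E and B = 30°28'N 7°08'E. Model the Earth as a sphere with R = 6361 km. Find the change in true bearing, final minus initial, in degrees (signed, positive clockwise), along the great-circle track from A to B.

At departure: θ₁ = atan2(sin Δλ cos φ₂, cos φ₁ sin φ₂ − sin φ₁ cos φ₂ cos Δλ) = 279.35°
At arrival: θ₂ = atan2(sin Δλ cos φ₁, −cos φ₂ sin φ₁ + sin φ₂ cos φ₁ cos Δλ) = 195.65°
Δθ = θ₂ − θ₁ = -83.7°

-83.7°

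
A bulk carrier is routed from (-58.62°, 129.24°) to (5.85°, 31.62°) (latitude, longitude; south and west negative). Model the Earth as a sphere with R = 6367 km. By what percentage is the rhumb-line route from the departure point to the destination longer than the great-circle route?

3.9%

Great circle: σ = 1.7271 rad → d_gc = Rσ = 10996.7 km
Rhumb: Δφ = +1.1252, Δλ = -1.7038, Δψ = +1.3720, q = Δφ/Δψ = 0.8201 → d_rh = R√(Δφ²+q²Δλ²) = 11422.5 km
Excess = (11422.5 − 10996.7) / 10996.7 = 425.8 / 10996.7 = 3.87% ≈ 3.9%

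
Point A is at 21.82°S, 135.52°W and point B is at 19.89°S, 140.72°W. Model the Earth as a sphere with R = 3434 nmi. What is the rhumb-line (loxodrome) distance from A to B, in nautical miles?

313 nmi

Rhumb course C = atan2(Δλ, Δψ) with Δψ = ln[tan(π/4+φ₂/2)/tan(π/4+φ₁/2)] = +0.0360, Δλ = -0.0908 → C = 291.66°
d = R·|Δφ| / |cos C| = 3434·0.03368 / 0.36915 = 313 nmi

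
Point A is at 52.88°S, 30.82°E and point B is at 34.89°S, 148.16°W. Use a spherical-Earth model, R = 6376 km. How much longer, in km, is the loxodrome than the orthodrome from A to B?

4063 km

Great circle: cos σ = sin φ₁ sin φ₂ + cos φ₁ cos φ₂ cos Δλ,  σ = 1.6096 rad → d_gc = 10263.1 km
Rhumb line: Δψ = +0.4409, q = Δφ/Δψ = 0.7122, d_rh = R√(Δφ²+q²Δλ²) = 14325.7 km
Excess = 14325.7 − 10263.1 = 4062.6 ≈ 4063 km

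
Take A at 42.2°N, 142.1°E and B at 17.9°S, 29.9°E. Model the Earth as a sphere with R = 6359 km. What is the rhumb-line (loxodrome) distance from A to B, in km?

13333 km

Rhumb course C = atan2(Δλ, Δψ) with Δψ = ln[tan(π/4+φ₂/2)/tan(π/4+φ₁/2)] = -1.1315, Δλ = -1.9583 → C = 239.98°
d = R·|Δφ| / |cos C| = 6359·1.04894 / 0.50030 = 13333 km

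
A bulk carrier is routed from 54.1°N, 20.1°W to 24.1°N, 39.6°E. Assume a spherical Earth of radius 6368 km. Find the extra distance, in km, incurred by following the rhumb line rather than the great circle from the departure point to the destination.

Great circle: cos σ = sin φ₁ sin φ₂ + cos φ₁ cos φ₂ cos Δλ,  σ = 0.9263 rad → d_gc = 5898.5 km
Rhumb line: Δψ = -0.6935, q = Δφ/Δψ = 0.7550, d_rh = R√(Δφ²+q²Δλ²) = 6017.5 km
Excess = 6017.5 − 5898.5 = 119.0 ≈ 119 km

119 km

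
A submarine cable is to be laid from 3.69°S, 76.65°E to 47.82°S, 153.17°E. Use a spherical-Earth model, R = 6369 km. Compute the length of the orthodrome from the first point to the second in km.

8697 km

cos σ = sin φ₁ sin φ₂ + cos φ₁ cos φ₂ cos Δλ
      = sin(-3.69°)sin(-47.82°) + cos(-3.69°)cos(-47.82°)cos(76.52°) = 0.2039
σ = 78.236° → d = Rσ = 6369·1.36547 = 8697 km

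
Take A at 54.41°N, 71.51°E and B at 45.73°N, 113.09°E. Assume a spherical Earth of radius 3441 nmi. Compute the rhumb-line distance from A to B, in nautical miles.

Δψ = ln[tan(π/4+φ₂/2)/tan(π/4+φ₁/2)] = -0.2369;  Δφ = -0.1515 rad,  Δλ = +0.7257 rad
q = Δφ/Δψ = 0.6395
d = R·√(Δφ² + q²Δλ²) = 3441·0.48818 = 1680 nmi

1680 nmi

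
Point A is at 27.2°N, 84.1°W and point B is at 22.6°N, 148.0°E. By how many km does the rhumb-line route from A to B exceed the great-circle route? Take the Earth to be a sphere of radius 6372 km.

763 km

Great circle: cos σ = sin φ₁ sin φ₂ + cos φ₁ cos φ₂ cos Δλ,  σ = 1.9058 rad → d_gc = 12143.54 km
Rhumb line: Δψ = -0.0885, q = Δφ/Δψ = 0.9067, d_rh = R√(Δφ²+q²Δλ²) = 12907.03 km
Excess = 12907.03 − 12143.54 = 763.49 ≈ 763 km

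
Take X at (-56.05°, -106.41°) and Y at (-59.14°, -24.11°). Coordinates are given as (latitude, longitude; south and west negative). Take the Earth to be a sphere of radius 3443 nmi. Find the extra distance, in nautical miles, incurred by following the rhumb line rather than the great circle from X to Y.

169 nmi

Great circle: cos σ = sin φ₁ sin φ₂ + cos φ₁ cos φ₂ cos Δλ,  σ = 0.7220 rad → d_gc = 2485.9 nmi
Rhumb line: Δψ = -0.1007, q = Δφ/Δψ = 0.5355, d_rh = R√(Δφ²+q²Δλ²) = 2654.9 nmi
Excess = 2654.9 − 2485.9 = 169.0 ≈ 169 nmi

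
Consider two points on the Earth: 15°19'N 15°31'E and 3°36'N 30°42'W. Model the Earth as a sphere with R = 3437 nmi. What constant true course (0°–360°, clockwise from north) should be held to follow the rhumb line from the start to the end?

255.6°

Meridional parts: M(φ₁)=+0.2706, M(φ₂)=+0.0629 → ΔM = -0.2077;  Δλ = -0.8066 rad
tan C = Δλ / ΔM = +3.8837 → C = 255.56°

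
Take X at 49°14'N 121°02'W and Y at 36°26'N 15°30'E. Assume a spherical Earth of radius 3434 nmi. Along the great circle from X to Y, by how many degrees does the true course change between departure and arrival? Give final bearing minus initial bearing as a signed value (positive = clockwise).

+119.5°

Initial bearing θ₁ = atan2(sin Δλ cos φ₂, cos φ₁ sin φ₂ − sin φ₁ cos φ₂ cos Δλ) = 33.70°
Final bearing θ₂ = (initial bearing from the destination back to the start) + 180° = 153.24°
Δθ = θ₂ − θ₁ = +119.5°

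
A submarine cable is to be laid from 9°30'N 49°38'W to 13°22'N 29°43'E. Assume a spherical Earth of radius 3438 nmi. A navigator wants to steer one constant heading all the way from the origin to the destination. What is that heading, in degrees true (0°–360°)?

Meridional parts: M(φ₁)=+0.1666, M(φ₂)=+0.2354 → ΔM = +0.0689;  Δλ = +1.3849 rad
tan C = Δλ / ΔM = +20.1102 → C = 87.15°

87.2°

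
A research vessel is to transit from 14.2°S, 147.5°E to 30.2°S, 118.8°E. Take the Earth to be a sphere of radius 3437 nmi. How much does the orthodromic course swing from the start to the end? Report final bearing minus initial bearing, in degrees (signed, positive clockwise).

At departure: θ₁ = atan2(sin Δλ cos φ₂, cos φ₁ sin φ₂ − sin φ₁ cos φ₂ cos Δλ) = 233.99°
At arrival: θ₂ = atan2(sin Δλ cos φ₁, −cos φ₂ sin φ₁ + sin φ₂ cos φ₁ cos Δλ) = 245.14°
Δθ = θ₂ − θ₁ = +11.2°

+11.2°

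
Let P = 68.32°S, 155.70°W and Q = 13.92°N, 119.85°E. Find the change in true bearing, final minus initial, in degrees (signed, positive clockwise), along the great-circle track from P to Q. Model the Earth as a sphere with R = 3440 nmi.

Initial bearing θ₁ = atan2(sin Δλ cos φ₂, cos φ₁ sin φ₂ − sin φ₁ cos φ₂ cos Δλ) = 280.33°
Final bearing θ₂ = (initial bearing from the destination back to the start) + 180° = 338.01°
Δθ = θ₂ − θ₁ = +57.7°

+57.7°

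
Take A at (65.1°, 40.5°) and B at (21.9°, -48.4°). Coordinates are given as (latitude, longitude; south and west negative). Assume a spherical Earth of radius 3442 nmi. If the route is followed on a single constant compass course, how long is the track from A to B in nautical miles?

4437 nmi

Rhumb course C = atan2(Δλ, Δψ) with Δψ = ln[tan(π/4+φ₂/2)/tan(π/4+φ₁/2)] = -1.1187, Δλ = -1.5516 → C = 234.21°
d = R·|Δφ| / |cos C| = 3442·0.75398 / 0.58484 = 4437 nmi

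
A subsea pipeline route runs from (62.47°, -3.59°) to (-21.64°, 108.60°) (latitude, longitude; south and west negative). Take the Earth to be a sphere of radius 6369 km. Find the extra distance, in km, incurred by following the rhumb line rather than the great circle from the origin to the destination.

Great circle: cos σ = sin φ₁ sin φ₂ + cos φ₁ cos φ₂ cos Δλ,  σ = 2.0821 rad → d_gc = 13260.7 km
Rhumb line: Δψ = -1.7936, q = Δφ/Δψ = 0.8185, d_rh = R√(Δφ²+q²Δλ²) = 13842.0 km
Excess = 13842.0 − 13260.7 = 581.3 ≈ 581 km

581 km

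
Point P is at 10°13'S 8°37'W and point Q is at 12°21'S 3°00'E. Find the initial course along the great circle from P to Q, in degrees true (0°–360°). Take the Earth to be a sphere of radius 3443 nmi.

θ = atan2( sin Δλ·cos φ₂ ,  cos φ₁ sin φ₂ − sin φ₁ cos φ₂ cos Δλ )
  = atan2(+0.1967, -0.0408) = 101.71°

101.7°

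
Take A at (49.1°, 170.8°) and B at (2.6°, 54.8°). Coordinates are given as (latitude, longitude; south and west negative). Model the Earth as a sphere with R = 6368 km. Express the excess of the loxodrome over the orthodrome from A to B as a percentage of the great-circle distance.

Great circle: σ = 1.8260 rad → d_gc = Rσ = 11627.9 km
Rhumb: Δφ = -0.8116, Δλ = -2.0246, Δψ = -0.9411, q = Δφ/Δψ = 0.8624 → d_rh = R√(Δφ²+q²Δλ²) = 12260.9 km
Excess = (12260.9 − 11627.9) / 11627.9 = 633.0 / 11627.9 = 5.44% ≈ 5.4%

5.4%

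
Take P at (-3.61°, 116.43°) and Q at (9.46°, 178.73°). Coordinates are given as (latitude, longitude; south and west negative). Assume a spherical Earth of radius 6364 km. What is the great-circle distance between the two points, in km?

cos σ = sin φ₁ sin φ₂ + cos φ₁ cos φ₂ cos Δλ
      = sin(-3.61°)sin(9.46°) + cos(-3.61°)cos(9.46°)cos(62.30°) = 0.4473
σ = 63.432° → d = Rσ = 6364·1.10709 = 7046 km

7046 km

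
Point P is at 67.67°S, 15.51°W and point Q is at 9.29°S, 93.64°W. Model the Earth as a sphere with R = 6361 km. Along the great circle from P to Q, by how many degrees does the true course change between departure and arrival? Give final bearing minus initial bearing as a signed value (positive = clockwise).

Initial bearing θ₁ = atan2(sin Δλ cos φ₂, cos φ₁ sin φ₂ − sin φ₁ cos φ₂ cos Δλ) = 277.46°
Final bearing θ₂ = (initial bearing from the destination back to the start) + 180° = 337.56°
Δθ = θ₂ − θ₁ = +60.1°

+60.1°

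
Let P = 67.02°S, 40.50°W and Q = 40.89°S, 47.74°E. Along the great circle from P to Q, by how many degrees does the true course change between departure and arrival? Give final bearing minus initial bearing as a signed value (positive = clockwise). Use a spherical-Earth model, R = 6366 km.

At departure: θ₁ = atan2(sin Δλ cos φ₂, cos φ₁ sin φ₂ − sin φ₁ cos φ₂ cos Δλ) = 107.22°
At arrival: θ₂ = atan2(sin Δλ cos φ₁, −cos φ₂ sin φ₁ + sin φ₂ cos φ₁ cos Δλ) = 29.56°
Δθ = θ₂ − θ₁ = -77.7°

-77.7°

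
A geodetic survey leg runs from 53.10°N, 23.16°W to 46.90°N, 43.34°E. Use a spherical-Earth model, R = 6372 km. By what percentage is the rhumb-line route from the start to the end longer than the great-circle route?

Great circle: σ = 0.7265 rad → d_gc = Rσ = 4629.4 km
Rhumb: Δφ = -0.1082, Δλ = +1.1606, Δψ = -0.1687, q = Δφ/Δψ = 0.6416 → d_rh = R√(Δφ²+q²Δλ²) = 4794.7 km
Excess = (4794.7 − 4629.4) / 4629.4 = 165.3 / 4629.4 = 3.57% ≈ 3.6%

3.6%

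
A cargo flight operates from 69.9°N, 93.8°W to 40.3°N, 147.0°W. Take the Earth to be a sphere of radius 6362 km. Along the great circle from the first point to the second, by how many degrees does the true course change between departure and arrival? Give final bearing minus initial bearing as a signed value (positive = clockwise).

-46.0°

At departure: θ₁ = atan2(sin Δλ cos φ₂, cos φ₁ sin φ₂ − sin φ₁ cos φ₂ cos Δλ) = 251.30°
At arrival: θ₂ = atan2(sin Δλ cos φ₁, −cos φ₂ sin φ₁ + sin φ₂ cos φ₁ cos Δλ) = 205.26°
Δθ = θ₂ − θ₁ = -46.0°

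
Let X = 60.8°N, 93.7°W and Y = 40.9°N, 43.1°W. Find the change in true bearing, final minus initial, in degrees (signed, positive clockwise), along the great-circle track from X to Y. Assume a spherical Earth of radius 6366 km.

+40.8°

At departure: θ₁ = atan2(sin Δλ cos φ₂, cos φ₁ sin φ₂ − sin φ₁ cos φ₂ cos Δλ) = 99.66°
At arrival: θ₂ = atan2(sin Δλ cos φ₁, −cos φ₂ sin φ₁ + sin φ₂ cos φ₁ cos Δλ) = 140.48°
Δθ = θ₂ − θ₁ = +40.8°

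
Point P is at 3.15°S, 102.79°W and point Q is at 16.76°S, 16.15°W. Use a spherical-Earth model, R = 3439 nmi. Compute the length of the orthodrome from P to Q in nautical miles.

cos σ = sin φ₁ sin φ₂ + cos φ₁ cos φ₂ cos Δλ
      = sin(-3.15°)sin(-16.76°) + cos(-3.15°)cos(-16.76°)cos(86.64°) = 0.0719
σ = 85.878° → d = Rσ = 3439·1.49885 = 5155 nmi

5155 nmi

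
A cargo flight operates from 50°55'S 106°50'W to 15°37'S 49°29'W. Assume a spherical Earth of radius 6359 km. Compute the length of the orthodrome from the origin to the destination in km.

6387 km

Haversine: a = sin²(Δφ/2)+cos φ₁ cos φ₂ sin²(Δλ/2) = 0.23173;  σ = 2·atan2(√a,√(1−a))
σ = 57.552° → d = Rσ = 6359·1.00447 = 6387 km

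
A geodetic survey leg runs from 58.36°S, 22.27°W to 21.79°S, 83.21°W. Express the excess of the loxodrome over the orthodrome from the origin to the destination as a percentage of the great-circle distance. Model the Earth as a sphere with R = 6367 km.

Great circle: σ = 0.9853 rad → d_gc = Rσ = 6273.3 km
Rhumb: Δφ = +0.6383, Δλ = -1.0636, Δψ = +0.8713, q = Δφ/Δψ = 0.7326 → d_rh = R√(Δφ²+q²Δλ²) = 6413.0 km
Excess = (6413.0 − 6273.3) / 6273.3 = 139.7 / 6273.3 = 2.23% ≈ 2.2%

2.2%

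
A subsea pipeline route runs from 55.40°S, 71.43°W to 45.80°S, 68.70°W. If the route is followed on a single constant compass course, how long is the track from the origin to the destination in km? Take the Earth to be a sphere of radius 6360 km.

1083 km

Rhumb course C = atan2(Δλ, Δψ) with Δψ = ln[tan(π/4+φ₂/2)/tan(π/4+φ₁/2)] = +0.2652, Δλ = +0.0476 → C = 10.19°
d = R·|Δφ| / |cos C| = 6360·0.16755 / 0.98424 = 1083 km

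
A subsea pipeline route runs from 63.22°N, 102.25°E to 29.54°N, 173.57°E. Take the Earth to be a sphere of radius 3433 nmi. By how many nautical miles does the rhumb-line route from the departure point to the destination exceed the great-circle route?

Great circle: cos σ = sin φ₁ sin φ₂ + cos φ₁ cos φ₂ cos Δλ,  σ = 0.9695 rad → d_gc = 3328.3 nmi
Rhumb line: Δψ = -0.8952, q = Δφ/Δψ = 0.6566, d_rh = R√(Δφ²+q²Δλ²) = 3456.3 nmi
Excess = 3456.3 − 3328.3 = 128.0 ≈ 128 nmi

128 nmi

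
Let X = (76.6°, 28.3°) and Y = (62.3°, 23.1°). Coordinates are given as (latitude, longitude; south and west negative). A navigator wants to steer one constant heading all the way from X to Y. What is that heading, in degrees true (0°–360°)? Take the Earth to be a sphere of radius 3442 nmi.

187.0°

Meridional parts: M(φ₁)=+2.1415, M(φ₂)=+1.4002 → ΔM = -0.7414;  Δλ = -0.0908 rad
tan C = Δλ / ΔM = +0.1224 → C = 186.98°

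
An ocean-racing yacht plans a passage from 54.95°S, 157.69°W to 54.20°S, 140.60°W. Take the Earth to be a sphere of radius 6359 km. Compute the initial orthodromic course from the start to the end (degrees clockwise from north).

N = sin Δλ·cos φ₂ = +0.1719;  D = cos φ₁ sin φ₂ − sin φ₁ cos φ₂ cos Δλ = -0.0081
initial course = atan2(N, D) = 92.68°

92.7°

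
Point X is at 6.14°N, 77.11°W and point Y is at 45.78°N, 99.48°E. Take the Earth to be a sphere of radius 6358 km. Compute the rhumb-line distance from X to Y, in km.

17645 km

Δψ = ln[tan(π/4+φ₂/2)/tan(π/4+φ₁/2)] = +0.7934;  Δφ = +0.6918 rad,  Δλ = +3.0821 rad
q = Δφ/Δψ = 0.8720
d = R·√(Δφ² + q²Δλ²) = 6358·2.77524 = 17645 km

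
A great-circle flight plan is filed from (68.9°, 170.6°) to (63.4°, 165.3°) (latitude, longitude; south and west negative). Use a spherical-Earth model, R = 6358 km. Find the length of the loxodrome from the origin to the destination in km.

655 km

Δψ = ln[tan(π/4+φ₂/2)/tan(π/4+φ₁/2)] = -0.2384;  Δφ = -0.0960 rad,  Δλ = -0.0925 rad
q = Δφ/Δψ = 0.4026
d = R·√(Δφ² + q²Δλ²) = 6358·0.10296 = 655 km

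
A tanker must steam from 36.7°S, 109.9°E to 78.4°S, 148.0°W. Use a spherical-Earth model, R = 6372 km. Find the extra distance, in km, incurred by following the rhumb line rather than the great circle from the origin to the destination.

Great circle: cos σ = sin φ₁ sin φ₂ + cos φ₁ cos φ₂ cos Δλ,  σ = 0.9865 rad → d_gc = 6285.9 km
Rhumb line: Δψ = -1.5975, q = Δφ/Δψ = 0.4556, d_rh = R√(Δφ²+q²Δλ²) = 6947.5 km
Excess = 6947.5 − 6285.9 = 661.6 ≈ 662 km

662 km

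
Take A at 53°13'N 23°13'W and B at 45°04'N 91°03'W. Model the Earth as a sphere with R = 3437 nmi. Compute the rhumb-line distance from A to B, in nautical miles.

Rhumb course C = atan2(Δλ, Δψ) with Δψ = ln[tan(π/4+φ₂/2)/tan(π/4+φ₁/2)] = -0.2181, Δλ = -1.1839 → C = 259.56°
d = R·|Δφ| / |cos C| = 3437·0.14224 / 0.18118 = 2698 nmi

2698 nmi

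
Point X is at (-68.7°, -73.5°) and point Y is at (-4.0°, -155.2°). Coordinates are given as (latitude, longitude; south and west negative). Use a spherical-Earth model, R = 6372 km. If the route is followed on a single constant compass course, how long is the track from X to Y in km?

Rhumb course C = atan2(Δλ, Δψ) with Δψ = ln[tan(π/4+φ₂/2)/tan(π/4+φ₁/2)] = +1.6012, Δλ = -1.4259 → C = 318.31°
d = R·|Δφ| / |cos C| = 6372·1.12923 / 0.74679 = 9635 km

9635 km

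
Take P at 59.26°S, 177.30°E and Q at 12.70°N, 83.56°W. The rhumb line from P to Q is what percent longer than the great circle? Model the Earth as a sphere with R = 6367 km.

Great circle: σ = 1.8423 rad → d_gc = Rσ = 11729.8 km
Rhumb: Δφ = +1.2559, Δλ = +1.7303, Δψ = +1.5149, q = Δφ/Δψ = 0.8291 → d_rh = R√(Δφ²+q²Δλ²) = 12139.5 km
Excess = (12139.5 − 11729.8) / 11729.8 = 409.7 / 11729.8 = 3.49% ≈ 3.5%

3.5%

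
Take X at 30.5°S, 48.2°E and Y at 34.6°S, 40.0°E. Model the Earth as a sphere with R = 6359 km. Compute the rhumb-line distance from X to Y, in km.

892 km

Δψ = ln[tan(π/4+φ₂/2)/tan(π/4+φ₁/2)] = -0.0849;  Δφ = -0.0716 rad,  Δλ = -0.1431 rad
q = Δφ/Δψ = 0.8426
d = R·√(Δφ² + q²Δλ²) = 6359·0.14022 = 892 km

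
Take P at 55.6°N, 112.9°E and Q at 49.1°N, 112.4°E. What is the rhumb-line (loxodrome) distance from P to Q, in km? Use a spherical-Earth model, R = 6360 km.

722 km

Δψ = ln[tan(π/4+φ₂/2)/tan(π/4+φ₁/2)] = -0.1862;  Δφ = -0.1134 rad,  Δλ = -0.0087 rad
q = Δφ/Δψ = 0.6094
d = R·√(Δφ² + q²Δλ²) = 6360·0.11357 = 722 km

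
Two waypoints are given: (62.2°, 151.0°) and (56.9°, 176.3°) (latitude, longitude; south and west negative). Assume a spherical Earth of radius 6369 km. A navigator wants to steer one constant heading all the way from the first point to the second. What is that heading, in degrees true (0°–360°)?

Meridional parts: M(φ₁)=+1.3964, M(φ₂)=+1.2135 → ΔM = -0.1830;  Δλ = +0.4416 rad
tan C = Δλ / ΔM = -2.4133 → C = 112.51°

112.5°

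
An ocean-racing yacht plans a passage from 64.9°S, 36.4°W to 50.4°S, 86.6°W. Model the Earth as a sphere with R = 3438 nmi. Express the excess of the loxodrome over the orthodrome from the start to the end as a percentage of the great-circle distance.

2.4%

Great circle: σ = 0.5139 rad → d_gc = Rσ = 1766.8 nmi
Rhumb: Δφ = +0.2531, Δλ = -0.8762, Δψ = +0.4807, q = Δφ/Δψ = 0.5264 → d_rh = R√(Δφ²+q²Δλ²) = 1808.7 nmi
Excess = (1808.7 − 1766.8) / 1766.8 = 41.9 / 1766.8 = 2.37% ≈ 2.4%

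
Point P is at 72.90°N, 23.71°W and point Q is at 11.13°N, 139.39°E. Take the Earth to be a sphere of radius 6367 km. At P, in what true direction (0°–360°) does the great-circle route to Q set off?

16.6°

θ = atan2( sin Δλ·cos φ₂ ,  cos φ₁ sin φ₂ − sin φ₁ cos φ₂ cos Δλ )
  = atan2(+0.2852, +0.9541) = 16.64°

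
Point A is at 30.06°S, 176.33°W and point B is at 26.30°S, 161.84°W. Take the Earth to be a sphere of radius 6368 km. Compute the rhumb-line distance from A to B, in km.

1479 km

Rhumb course C = atan2(Δλ, Δψ) with Δψ = ln[tan(π/4+φ₂/2)/tan(π/4+φ₁/2)] = +0.0745, Δλ = +0.2529 → C = 73.59°
d = R·|Δφ| / |cos C| = 6368·0.06562 / 0.28247 = 1479 km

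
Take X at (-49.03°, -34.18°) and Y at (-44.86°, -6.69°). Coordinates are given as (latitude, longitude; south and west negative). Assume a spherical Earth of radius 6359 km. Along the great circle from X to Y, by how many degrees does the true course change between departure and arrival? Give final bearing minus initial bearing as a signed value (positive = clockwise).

At departure: θ₁ = atan2(sin Δλ cos φ₂, cos φ₁ sin φ₂ − sin φ₁ cos φ₂ cos Δλ) = 87.85°
At arrival: θ₂ = atan2(sin Δλ cos φ₁, −cos φ₂ sin φ₁ + sin φ₂ cos φ₁ cos Δλ) = 67.57°
Δθ = θ₂ − θ₁ = -20.3°

-20.3°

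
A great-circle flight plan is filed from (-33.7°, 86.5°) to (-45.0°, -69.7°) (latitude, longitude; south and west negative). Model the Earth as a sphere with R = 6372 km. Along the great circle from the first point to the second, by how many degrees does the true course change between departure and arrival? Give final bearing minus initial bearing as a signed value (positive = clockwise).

+143.4°

Initial bearing θ₁ = atan2(sin Δλ cos φ₂, cos φ₁ sin φ₂ − sin φ₁ cos φ₂ cos Δλ) = 196.76°
Final bearing θ₂ = (initial bearing from the destination back to the start) + 180° = 340.16°
Δθ = θ₂ − θ₁ = +143.4°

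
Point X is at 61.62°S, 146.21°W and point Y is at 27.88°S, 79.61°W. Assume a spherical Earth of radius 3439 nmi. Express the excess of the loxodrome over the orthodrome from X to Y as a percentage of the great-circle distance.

Great circle: σ = 0.9542 rad → d_gc = Rσ = 3281.4 nmi
Rhumb: Δφ = +0.5889, Δλ = +1.1624, Δψ = +0.8679, q = Δφ/Δψ = 0.6785 → d_rh = R√(Δφ²+q²Δλ²) = 3384.9 nmi
Excess = (3384.9 − 3281.4) / 3281.4 = 103.5 / 3281.4 = 3.154% ≈ 3.2%

3.2%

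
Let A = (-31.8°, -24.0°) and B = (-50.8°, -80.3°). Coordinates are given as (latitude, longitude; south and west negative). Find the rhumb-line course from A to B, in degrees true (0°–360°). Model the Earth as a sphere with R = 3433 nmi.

245.6°

Δψ = ln[tan(π/4+φ₂/2)/tan(π/4+φ₁/2)] = -0.4467
Δλ = -0.9826 rad (taken the short way round)
course = atan2(Δλ, Δψ) = 245.55°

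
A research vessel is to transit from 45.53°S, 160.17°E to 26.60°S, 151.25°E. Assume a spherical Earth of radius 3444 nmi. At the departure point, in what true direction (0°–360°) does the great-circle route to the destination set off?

336.4°

θ = atan2( sin Δλ·cos φ₂ ,  cos φ₁ sin φ₂ − sin φ₁ cos φ₂ cos Δλ )
  = atan2(-0.1386, +0.3167) = 336.36°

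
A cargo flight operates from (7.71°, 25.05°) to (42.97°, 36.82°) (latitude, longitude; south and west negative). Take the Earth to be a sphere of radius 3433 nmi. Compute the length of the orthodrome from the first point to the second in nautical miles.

Haversine: a = sin²(Δφ/2)+cos φ₁ cos φ₂ sin²(Δλ/2) = 0.09935;  σ = 2·atan2(√a,√(1−a))
σ = 36.746° → d = Rσ = 3433·0.64134 = 2202 nmi

2202 nmi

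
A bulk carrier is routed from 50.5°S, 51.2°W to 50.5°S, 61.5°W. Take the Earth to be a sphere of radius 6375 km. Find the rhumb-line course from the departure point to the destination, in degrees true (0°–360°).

270.0°

Δψ = ln[tan(π/4+φ₂/2)/tan(π/4+φ₁/2)] = +0.0000
Δλ = -0.1798 rad (taken the short way round)
course = atan2(Δλ, Δψ) = 270.00°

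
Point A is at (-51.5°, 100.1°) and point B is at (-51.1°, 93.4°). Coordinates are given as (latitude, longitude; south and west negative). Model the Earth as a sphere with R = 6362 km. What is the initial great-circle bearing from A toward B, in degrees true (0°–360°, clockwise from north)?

272.8°

N = sin Δλ·cos φ₂ = -0.0733;  D = cos φ₁ sin φ₂ − sin φ₁ cos φ₂ cos Δλ = +0.0036
initial course = atan2(N, D) = 272.83°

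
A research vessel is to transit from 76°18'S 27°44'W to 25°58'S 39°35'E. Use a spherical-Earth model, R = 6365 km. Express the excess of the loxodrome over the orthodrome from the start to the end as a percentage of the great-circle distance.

3.9%

Great circle: σ = 1.0385 rad → d_gc = Rσ = 6610.1 km
Rhumb: Δφ = +0.8785, Δλ = +1.1749, Δψ = +1.6496, q = Δφ/Δψ = 0.5325 → d_rh = R√(Δφ²+q²Δλ²) = 6864.7 km
Excess = (6864.7 − 6610.1) / 6610.1 = 254.6 / 6610.1 = 3.852% ≈ 3.9%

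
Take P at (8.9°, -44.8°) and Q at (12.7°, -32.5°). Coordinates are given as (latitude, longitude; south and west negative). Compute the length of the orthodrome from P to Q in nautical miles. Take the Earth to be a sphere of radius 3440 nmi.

Haversine: a = sin²(Δφ/2)+cos φ₁ cos φ₂ sin²(Δλ/2) = 0.01216;  σ = 2·atan2(√a,√(1−a))
σ = 12.662° → d = Rσ = 3440·0.22100 = 760 nmi

760 nmi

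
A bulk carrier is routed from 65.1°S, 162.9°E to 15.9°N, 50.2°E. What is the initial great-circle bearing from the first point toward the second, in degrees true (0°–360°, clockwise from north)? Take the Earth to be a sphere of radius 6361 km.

θ = atan2( sin Δλ·cos φ₂ ,  cos φ₁ sin φ₂ − sin φ₁ cos φ₂ cos Δλ )
  = atan2(-0.8872, -0.2213) = 256.00°

256.0°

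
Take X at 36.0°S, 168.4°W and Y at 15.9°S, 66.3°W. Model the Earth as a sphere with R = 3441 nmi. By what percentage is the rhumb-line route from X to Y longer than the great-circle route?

Great circle: σ = 1.5729 rad → d_gc = Rσ = 5412.2 nmi
Rhumb: Δφ = +0.3508, Δλ = +1.7820, Δψ = +0.3931, q = Δφ/Δψ = 0.8923 → d_rh = R√(Δφ²+q²Δλ²) = 5603.2 nmi
Excess = (5603.2 − 5412.2) / 5412.2 = 191.0 / 5412.2 = 3.53% ≈ 3.5%

3.5%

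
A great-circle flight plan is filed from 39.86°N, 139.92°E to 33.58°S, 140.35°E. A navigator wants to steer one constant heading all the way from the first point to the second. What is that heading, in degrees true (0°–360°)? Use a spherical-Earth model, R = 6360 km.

Δψ = ln[tan(π/4+φ₂/2)/tan(π/4+φ₁/2)] = -1.3826
Δλ = +0.0075 rad (taken the short way round)
course = atan2(Δλ, Δψ) = 179.69°

179.7°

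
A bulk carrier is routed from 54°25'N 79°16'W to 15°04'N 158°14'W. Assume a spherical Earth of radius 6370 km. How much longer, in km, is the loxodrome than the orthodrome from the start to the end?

Great circle: cos σ = sin φ₁ sin φ₂ + cos φ₁ cos φ₂ cos Δλ,  σ = 1.2462 rad → d_gc = 7938.2 km
Rhumb line: Δψ = -0.8706, q = Δφ/Δψ = 0.7889, d_rh = R√(Δφ²+q²Δλ²) = 8192.0 km
Excess = 8192.0 − 7938.2 = 253.8 ≈ 254 km

254 km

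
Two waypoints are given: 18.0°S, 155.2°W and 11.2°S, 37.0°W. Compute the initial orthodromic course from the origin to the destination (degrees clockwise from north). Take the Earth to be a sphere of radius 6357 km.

110.8°

θ = atan2( sin Δλ·cos φ₂ ,  cos φ₁ sin φ₂ − sin φ₁ cos φ₂ cos Δλ )
  = atan2(+0.8645, -0.3280) = 110.78°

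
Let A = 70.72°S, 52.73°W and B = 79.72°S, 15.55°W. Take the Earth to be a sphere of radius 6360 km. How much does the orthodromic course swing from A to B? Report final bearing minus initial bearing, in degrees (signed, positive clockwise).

-36.1°

Initial bearing θ₁ = atan2(sin Δλ cos φ₂, cos φ₁ sin φ₂ − sin φ₁ cos φ₂ cos Δλ) = 150.51°
Final bearing θ₂ = (initial bearing from the destination back to the start) + 180° = 114.37°
Δθ = θ₂ − θ₁ = -36.1°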